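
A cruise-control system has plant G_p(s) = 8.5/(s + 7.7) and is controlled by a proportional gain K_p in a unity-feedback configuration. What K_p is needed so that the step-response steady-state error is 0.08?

K_p = 10.4

For a type-0 loop with proportional control, e_ss = 1/(1 + K_p·G_p(0)).
G_p(0) = 1.104. Require 1/(1 + K_p·1.104) = 0.08, so 1 + 1.104·K_p = 12.5.
K_p = (12.5 − 1)/1.104 = 10.4.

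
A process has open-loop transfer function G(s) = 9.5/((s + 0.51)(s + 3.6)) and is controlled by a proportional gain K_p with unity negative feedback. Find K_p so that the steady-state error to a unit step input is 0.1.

K_p = 1.74

For a type-0 loop with proportional control, e_ss = 1/(1 + K_p·G(0)).
G(0) = 5.174. Require 1/(1 + K_p·5.174) = 0.1, so 1 + 5.174·K_p = 10.
K_p = (10 − 1)/5.174 = 1.74.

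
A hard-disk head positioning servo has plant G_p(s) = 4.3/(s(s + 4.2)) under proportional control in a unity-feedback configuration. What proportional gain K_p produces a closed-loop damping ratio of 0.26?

K_p = 15.2

Closed-loop characteristic equation: s² + 4.2s + K_p·4.3 = 0.
So ω_n = √(4.3K_p) and 2ζω_n = 4.2, giving ζ = 4.2/(2√(4.3K_p)).
Setting ζ = 0.26: √(4.3K_p) = 4.2/(2·0.26) = 8.077, so K_p = 65.24/4.3 = 15.2.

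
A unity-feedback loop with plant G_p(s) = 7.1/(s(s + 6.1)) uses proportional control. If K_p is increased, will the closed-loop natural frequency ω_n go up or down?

ω_n = √(7.1·K_p), which grows with K_p.

increase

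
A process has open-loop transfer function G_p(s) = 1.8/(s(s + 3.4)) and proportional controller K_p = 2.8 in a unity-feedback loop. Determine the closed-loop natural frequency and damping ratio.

The closed-loop denominator is s(s+3.4) + 2.8·1.8 = s² + 3.4s + 5.04.
Matching s² + 2ζω_n s + ω_n²: ω_n = √5.04 = 2.245 rad/s and 2ζω_n = 3.4, so ζ = 3.4/(2·2.245) = 0.757.

ω_n = 2.24 rad/s, ζ = 0.757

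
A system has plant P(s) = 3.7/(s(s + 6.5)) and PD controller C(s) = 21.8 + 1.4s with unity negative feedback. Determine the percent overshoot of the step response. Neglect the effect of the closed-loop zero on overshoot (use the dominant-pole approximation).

Forward path: (21.8 + 1.4s)·3.7/(s(s+6.5)). The closed-loop characteristic equation is s² + (6.5 + 3.7·1.4)s + 3.7·21.8 = 0.
That is s² + 11.68s + 80.66 = 0, so ω_n = 8.981 rad/s and ζ = 11.68/(2·8.981) = 0.6503.
%OS = 100·exp(−πζ/√(1−ζ²)) = 6.8%.

6.8%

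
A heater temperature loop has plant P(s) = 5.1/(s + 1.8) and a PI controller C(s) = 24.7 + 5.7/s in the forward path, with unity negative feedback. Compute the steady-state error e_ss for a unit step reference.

0

The open loop C(s)P(s) has a pole at the origin (type 1), so the static position error constant is infinite and e_ss = 1/(1+∞) = 0.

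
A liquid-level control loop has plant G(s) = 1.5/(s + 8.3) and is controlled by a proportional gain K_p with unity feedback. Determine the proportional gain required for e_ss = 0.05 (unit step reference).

Steady-state error for a unit step on this type-0 loop is 1/(1 + K_p·G(0)).
G(0) = 0.1807. Require 1/(1 + K_p·0.1807) = 0.05, so 1 + 0.1807·K_p = 20.
K_p = (20 − 1)/0.1807 = 105.

K_p = 105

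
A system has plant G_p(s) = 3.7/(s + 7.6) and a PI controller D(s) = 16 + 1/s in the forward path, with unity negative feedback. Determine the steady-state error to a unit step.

The open loop D(s)G_p(s) has a pole at the origin (type 1), so the static position error constant is infinite and e_ss = 1/(1+∞) = 0.

0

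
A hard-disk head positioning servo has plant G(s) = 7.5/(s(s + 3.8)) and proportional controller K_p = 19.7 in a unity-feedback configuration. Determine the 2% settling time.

From 1 + K_pG(s) = 0: s² + 3.8s + 147.8 = 0 ⇒ ω_n = 12.16, ζ = 0.1563.
2% settling time T_s ≈ 4/(ζω_n) = 4/1.9 = 2.11 s.

T_s ≈ 2.11 s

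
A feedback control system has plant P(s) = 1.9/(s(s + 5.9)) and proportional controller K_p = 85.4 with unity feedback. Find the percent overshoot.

47.3%

The closed-loop denominator s² + 5.9s + 162.3 gives ω_n = √162.3 = 12.74 and ζ = 5.9/(2ω_n) = 0.2316.
%OS = 100·exp(−πζ/√(1−ζ²)) = 100·exp(−π·0.2316/√0.9464) = 47.3%.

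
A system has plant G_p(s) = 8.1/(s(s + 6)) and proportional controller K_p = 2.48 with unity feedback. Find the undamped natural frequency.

ω_n = 4.48 rad/s

The closed-loop denominator is s(s+6) + 2.48·8.1 = s² + 6s + 20.09.
So ω_n² = 20.09 ⇒ ω_n = 4.482 rad/s, and ζ = 6/(2ω_n) = 0.669.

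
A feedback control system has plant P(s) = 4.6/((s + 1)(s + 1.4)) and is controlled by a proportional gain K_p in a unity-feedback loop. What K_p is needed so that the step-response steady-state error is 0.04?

The loop is type 0, so e_ss(step) = 1/(1 + K_pos) with K_pos = K_p·P(0).
P(0) = 3.286. Require 1/(1 + K_p·3.286) = 0.04, so 1 + 3.286·K_p = 25.
K_p = (25 − 1)/3.286 = 7.3.

K_p = 7.3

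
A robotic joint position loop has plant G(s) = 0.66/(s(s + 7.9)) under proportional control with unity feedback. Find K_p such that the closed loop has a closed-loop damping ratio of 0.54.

K_p = 81.1

Closed-loop characteristic equation: s² + 7.9s + K_p·0.66 = 0.
So ω_n = √(0.66K_p) and 2ζω_n = 7.9, giving ζ = 7.9/(2√(0.66K_p)).
Setting ζ = 0.54: √(0.66K_p) = 7.9/(2·0.54) = 7.315, so K_p = 53.51/0.66 = 81.1.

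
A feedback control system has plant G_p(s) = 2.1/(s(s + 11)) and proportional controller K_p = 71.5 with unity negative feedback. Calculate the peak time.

T_p = 0.287 s

From 1 + K_pG_p(s) = 0: s² + 11s + 150.2 = 0 ⇒ ω_n = 12.25, ζ = 0.4488.
Damped frequency ω_d = ω_n√(1−ζ²) = 10.95 rad/s, so peak time T_p = π/ω_d = 0.287 s.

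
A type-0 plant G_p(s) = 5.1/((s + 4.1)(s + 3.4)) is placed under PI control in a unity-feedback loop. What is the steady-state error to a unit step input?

The PI controller's integrator makes the forward path type 1, so e_ss to a step is zero.

0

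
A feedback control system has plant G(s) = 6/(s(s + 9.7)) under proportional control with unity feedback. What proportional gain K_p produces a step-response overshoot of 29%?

K_p = 29.2

From %OS = 100·exp(−πζ/√(1−ζ²)) = 29%, ζ = −ln(0.29)/√(π²+ln²(0.29)) = 0.3666.
Characteristic equation s² + 9.7s + 6K_p = 0 gives ζ = 9.7/(2√(6K_p)).
Setting ζ = 0.3666: √(6K_p) = 9.7/(2·0.3666) = 13.23, so K_p = 175/6 = 29.2.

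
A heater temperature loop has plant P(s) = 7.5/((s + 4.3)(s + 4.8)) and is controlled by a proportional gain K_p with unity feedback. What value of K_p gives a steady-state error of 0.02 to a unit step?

K_p = 135

The loop is type 0, so e_ss(step) = 1/(1 + K_pos) with K_pos = K_p·P(0).
P(0) = 0.3634. Require 1/(1 + K_p·0.3634) = 0.02, so 1 + 0.3634·K_p = 50.
K_p = (50 − 1)/0.3634 = 135.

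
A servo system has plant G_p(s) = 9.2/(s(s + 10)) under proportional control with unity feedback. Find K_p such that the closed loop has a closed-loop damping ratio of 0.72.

Closed-loop characteristic equation: s² + 10s + K_p·9.2 = 0.
So ω_n = √(9.2K_p) and 2ζω_n = 10, giving ζ = 10/(2√(9.2K_p)).
Setting ζ = 0.72: √(9.2K_p) = 10/(2·0.72) = 6.944, so K_p = 48.23/9.2 = 5.24.

K_p = 5.24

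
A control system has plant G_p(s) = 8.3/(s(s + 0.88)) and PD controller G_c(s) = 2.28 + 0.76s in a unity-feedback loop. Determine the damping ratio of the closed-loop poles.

ζ = 0.826

Forward path: (2.28 + 0.76s)·8.3/(s(s+0.88)). The closed-loop characteristic equation is s² + (0.88 + 8.3·0.76)s + 8.3·2.28 = 0.
That is s² + 7.188s + 18.92 = 0, so ω_n = 4.35 rad/s and ζ = 7.188/(2·4.35) = 0.8262.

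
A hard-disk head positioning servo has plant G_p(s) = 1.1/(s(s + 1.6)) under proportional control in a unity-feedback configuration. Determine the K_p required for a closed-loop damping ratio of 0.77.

Closed-loop characteristic equation: s² + 1.6s + K_p·1.1 = 0.
So ω_n = √(1.1K_p) and 2ζω_n = 1.6, giving ζ = 1.6/(2√(1.1K_p)).
Setting ζ = 0.77: √(1.1K_p) = 1.6/(2·0.77) = 1.039, so K_p = 1.079/1.1 = 0.981.

K_p = 0.981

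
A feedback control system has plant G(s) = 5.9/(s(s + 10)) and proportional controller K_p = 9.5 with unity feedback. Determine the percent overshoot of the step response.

5.97%

From 1 + K_pG(s) = 0: s² + 10s + 56.05 = 0 ⇒ ω_n = 7.487, ζ = 0.6679.
%OS = 100·exp(−πζ/√(1−ζ²)) = 100·exp(−π·0.6679/√0.554) = 5.97%.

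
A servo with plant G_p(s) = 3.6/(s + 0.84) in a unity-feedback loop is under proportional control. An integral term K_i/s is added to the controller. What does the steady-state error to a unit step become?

The integrator makes K_pos = lim_{s→0} C(s)G(s) infinite, so e_ss = 1/(1+K_pos) = 0.

0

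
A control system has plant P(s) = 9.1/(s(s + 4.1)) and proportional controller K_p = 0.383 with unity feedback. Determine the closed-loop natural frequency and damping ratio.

1 + K_p·P(s) = 0 gives s² + 4.1s + 3.485 = 0.
Matching s² + 2ζω_n s + ω_n²: ω_n = √3.485 = 1.867 rad/s and 2ζω_n = 4.1, so ζ = 4.1/(2·1.867) = 1.1.

ω_n = 1.87 rad/s, ζ = 1.1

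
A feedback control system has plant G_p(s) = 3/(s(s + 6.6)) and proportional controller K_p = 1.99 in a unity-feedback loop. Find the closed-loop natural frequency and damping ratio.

ω_n = 2.44 rad/s, ζ = 1.35

1 + K_p·G_p(s) = 0 gives s² + 6.6s + 5.97 = 0.
So ω_n² = 5.97 ⇒ ω_n = 2.443 rad/s, and ζ = 6.6/(2ω_n) = 1.35.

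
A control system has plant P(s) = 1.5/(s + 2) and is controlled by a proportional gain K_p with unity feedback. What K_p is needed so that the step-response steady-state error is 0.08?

K_p = 15.3

For a type-0 loop with proportional control, e_ss = 1/(1 + K_p·P(0)).
P(0) = 0.75. Require 1/(1 + K_p·0.75) = 0.08, so 1 + 0.75·K_p = 12.5.
K_p = (12.5 − 1)/0.75 = 15.3.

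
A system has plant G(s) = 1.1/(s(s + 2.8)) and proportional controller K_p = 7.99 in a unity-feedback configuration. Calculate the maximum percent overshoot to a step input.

18.6%

Closed-loop characteristic equation: s² + 2.8s + 8.789 = 0, so ω_n = 2.965 rad/s and ζ = 2.8/(2·2.965) = 0.4722.
%OS = 100·exp(−πζ/√(1−ζ²)) = 100·exp(−π·0.4722/√0.777) = 18.6%.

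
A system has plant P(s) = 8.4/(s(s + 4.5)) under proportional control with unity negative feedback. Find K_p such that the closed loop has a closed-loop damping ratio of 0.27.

K_p = 8.27

Closed-loop characteristic equation: s² + 4.5s + K_p·8.4 = 0.
So ω_n = √(8.4K_p) and 2ζω_n = 4.5, giving ζ = 4.5/(2√(8.4K_p)).
Setting ζ = 0.27: √(8.4K_p) = 4.5/(2·0.27) = 8.333, so K_p = 69.44/8.4 = 8.27.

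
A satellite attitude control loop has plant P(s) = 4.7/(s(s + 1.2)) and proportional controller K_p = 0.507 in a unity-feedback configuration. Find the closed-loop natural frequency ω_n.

ω_n = 1.54 rad/s

With unity feedback the closed-loop characteristic equation is s² + 1.2s + 0.507·4.7 = s² + 1.2s + 2.383 = 0.
So ω_n² = 2.383 ⇒ ω_n = 1.544 rad/s, and ζ = 1.2/(2ω_n) = 0.389.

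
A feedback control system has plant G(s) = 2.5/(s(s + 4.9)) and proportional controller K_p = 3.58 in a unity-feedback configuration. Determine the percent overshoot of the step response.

The closed-loop denominator s² + 4.9s + 8.95 gives ω_n = √8.95 = 2.992 and ζ = 4.9/(2ω_n) = 0.8189.
%OS = 100·exp(−πζ/√(1−ζ²)) = 100·exp(−π·0.8189/√0.3293) = 1.13%.

1.13%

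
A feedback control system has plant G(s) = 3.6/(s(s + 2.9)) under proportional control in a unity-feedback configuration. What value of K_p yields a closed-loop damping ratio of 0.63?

K_p = 1.47

Closed-loop characteristic equation: s² + 2.9s + K_p·3.6 = 0.
So ω_n = √(3.6K_p) and 2ζω_n = 2.9, giving ζ = 2.9/(2√(3.6K_p)).
Setting ζ = 0.63: √(3.6K_p) = 2.9/(2·0.63) = 2.302, so K_p = 5.297/3.6 = 1.47.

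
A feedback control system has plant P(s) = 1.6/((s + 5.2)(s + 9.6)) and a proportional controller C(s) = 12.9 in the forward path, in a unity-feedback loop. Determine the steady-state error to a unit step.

The loop is type 0. Static position error constant K_pos = C(0)·P(0) = 12.9·0.03205 = 0.4135.
Steady-state error to a unit step: e_ss = 1/(1+K_pos) = 1/1.413 = 0.707.

0.707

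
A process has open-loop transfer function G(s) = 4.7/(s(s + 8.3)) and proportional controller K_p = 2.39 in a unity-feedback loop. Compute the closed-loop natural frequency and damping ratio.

1 + K_p·G(s) = 0 gives s² + 8.3s + 11.23 = 0.
So ω_n² = 11.23 ⇒ ω_n = 3.352 rad/s, and ζ = 8.3/(2ω_n) = 1.24.

ω_n = 3.35 rad/s, ζ = 1.24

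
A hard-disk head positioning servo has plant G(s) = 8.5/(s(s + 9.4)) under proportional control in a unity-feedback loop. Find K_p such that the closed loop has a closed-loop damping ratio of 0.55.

K_p = 8.59

Closed-loop characteristic equation: s² + 9.4s + K_p·8.5 = 0.
So ω_n = √(8.5K_p) and 2ζω_n = 9.4, giving ζ = 9.4/(2√(8.5K_p)).
Setting ζ = 0.55: √(8.5K_p) = 9.4/(2·0.55) = 8.545, so K_p = 73.02/8.5 = 8.59.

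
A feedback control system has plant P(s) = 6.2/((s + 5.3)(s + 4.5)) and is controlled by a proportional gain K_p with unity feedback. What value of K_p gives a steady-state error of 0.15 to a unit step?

Steady-state error for a unit step on this type-0 loop is 1/(1 + K_p·P(0)).
P(0) = 0.26. Require 1/(1 + K_p·0.26) = 0.15, so 1 + 0.26·K_p = 6.667.
K_p = (6.667 − 1)/0.26 = 21.8.

K_p = 21.8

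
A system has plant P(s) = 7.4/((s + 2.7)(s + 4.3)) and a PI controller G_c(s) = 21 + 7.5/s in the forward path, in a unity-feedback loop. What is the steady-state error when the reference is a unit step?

The open loop G_c(s)P(s) has a pole at the origin (type 1), so the static position error constant is infinite and e_ss = 1/(1+∞) = 0.

0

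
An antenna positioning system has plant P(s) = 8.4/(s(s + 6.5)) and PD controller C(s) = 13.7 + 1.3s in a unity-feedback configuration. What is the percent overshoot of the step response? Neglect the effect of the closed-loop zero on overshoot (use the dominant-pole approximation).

Forward path: (13.7 + 1.3s)·8.4/(s(s+6.5)). The closed-loop characteristic equation is s² + (6.5 + 8.4·1.3)s + 8.4·13.7 = 0.
That is s² + 17.42s + 115.1 = 0, so ω_n = 10.73 rad/s and ζ = 17.42/(2·10.73) = 0.8119.
%OS = 100·exp(−πζ/√(1−ζ²)) = 1.27%.

1.27%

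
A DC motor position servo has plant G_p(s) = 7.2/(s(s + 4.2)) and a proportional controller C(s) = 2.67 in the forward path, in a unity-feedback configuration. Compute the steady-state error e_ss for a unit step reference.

0

The open loop C(s)G_p(s) has a pole at the origin (type 1), so the static position error constant is infinite and e_ss = 1/(1+∞) = 0.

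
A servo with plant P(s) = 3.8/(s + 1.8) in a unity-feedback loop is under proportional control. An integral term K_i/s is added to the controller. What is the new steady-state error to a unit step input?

0

Adding integral action puts a pole at s = 0 in the forward path, raising the system type to 1; a type-1 loop has zero steady-state error to a step.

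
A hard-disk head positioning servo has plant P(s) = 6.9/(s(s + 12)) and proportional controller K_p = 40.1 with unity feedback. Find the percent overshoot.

29.7%

The closed-loop denominator s² + 12s + 276.7 gives ω_n = √276.7 = 16.63 and ζ = 12/(2ω_n) = 0.3607.
%OS = 100·exp(−πζ/√(1−ζ²)) = 100·exp(−π·0.3607/√0.8699) = 29.7%.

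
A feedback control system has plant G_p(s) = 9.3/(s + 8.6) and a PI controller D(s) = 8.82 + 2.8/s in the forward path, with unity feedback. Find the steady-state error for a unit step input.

The open loop D(s)G_p(s) has a pole at the origin (type 1), so the static position error constant is infinite and e_ss = 1/(1+∞) = 0.

0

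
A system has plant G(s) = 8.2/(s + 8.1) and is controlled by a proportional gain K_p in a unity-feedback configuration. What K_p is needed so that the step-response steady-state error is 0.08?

Steady-state error for a unit step on this type-0 loop is 1/(1 + K_p·G(0)).
G(0) = 1.012. Require 1/(1 + K_p·1.012) = 0.08, so 1 + 1.012·K_p = 12.5.
K_p = (12.5 − 1)/1.012 = 11.4.

K_p = 11.4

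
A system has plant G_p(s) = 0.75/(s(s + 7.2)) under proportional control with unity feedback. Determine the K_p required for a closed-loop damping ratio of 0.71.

Closed-loop characteristic equation: s² + 7.2s + K_p·0.75 = 0.
So ω_n = √(0.75K_p) and 2ζω_n = 7.2, giving ζ = 7.2/(2√(0.75K_p)).
Setting ζ = 0.71: √(0.75K_p) = 7.2/(2·0.71) = 5.07, so K_p = 25.71/0.75 = 34.3.

K_p = 34.3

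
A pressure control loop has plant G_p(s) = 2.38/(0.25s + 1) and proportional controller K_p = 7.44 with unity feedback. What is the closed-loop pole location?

s = -74.83

Closed loop: T(s) = K_p·G_p/(1+K_p·G_p) = 17.71/(0.25s + 1 + 17.71), with pole at s = −(1 + 17.71)/0.25 = −74.83.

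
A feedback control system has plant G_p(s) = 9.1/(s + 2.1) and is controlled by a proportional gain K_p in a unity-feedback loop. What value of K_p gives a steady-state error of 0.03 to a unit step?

The loop is type 0, so e_ss(step) = 1/(1 + K_pos) with K_pos = K_p·G_p(0).
G_p(0) = 4.333. Require 1/(1 + K_p·4.333) = 0.03, so 1 + 4.333·K_p = 33.33.
K_p = (33.33 − 1)/4.333 = 7.46.

K_p = 7.46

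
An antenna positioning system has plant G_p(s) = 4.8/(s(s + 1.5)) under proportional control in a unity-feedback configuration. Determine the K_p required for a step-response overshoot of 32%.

K_p = 1.01

From %OS = 100·exp(−πζ/√(1−ζ²)) = 32%, ζ = −ln(0.32)/√(π²+ln²(0.32)) = 0.341.
Characteristic equation s² + 1.5s + 4.8K_p = 0 gives ζ = 1.5/(2√(4.8K_p)).
Setting ζ = 0.341: √(4.8K_p) = 1.5/(2·0.341) = 2.2, so K_p = 4.839/4.8 = 1.01.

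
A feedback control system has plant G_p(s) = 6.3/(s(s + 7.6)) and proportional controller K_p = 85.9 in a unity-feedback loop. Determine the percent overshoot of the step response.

From 1 + K_pG_p(s) = 0: s² + 7.6s + 541.2 = 0 ⇒ ω_n = 23.26, ζ = 0.1633.
%OS = 100·exp(−πζ/√(1−ζ²)) = 100·exp(−π·0.1633/√0.9733) = 59.4%.

59.4%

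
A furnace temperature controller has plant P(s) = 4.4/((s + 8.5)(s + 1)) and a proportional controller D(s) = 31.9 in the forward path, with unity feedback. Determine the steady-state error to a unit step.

0.0571

The loop is type 0. Static position error constant K_pos = D(0)·P(0) = 31.9·0.5176 = 16.51.
Steady-state error to a unit step: e_ss = 1/(1+K_pos) = 1/17.51 = 0.0571.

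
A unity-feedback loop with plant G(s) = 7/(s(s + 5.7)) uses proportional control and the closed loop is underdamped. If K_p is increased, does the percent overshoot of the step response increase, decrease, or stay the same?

increase

ζ = 5.7/(2√(7K_p)) decreases as K_p grows; lower damping means more overshoot.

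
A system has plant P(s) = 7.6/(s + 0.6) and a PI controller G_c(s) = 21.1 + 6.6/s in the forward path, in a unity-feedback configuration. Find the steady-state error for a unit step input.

The open loop G_c(s)P(s) has a pole at the origin (type 1), so the static position error constant is infinite and e_ss = 1/(1+∞) = 0.

0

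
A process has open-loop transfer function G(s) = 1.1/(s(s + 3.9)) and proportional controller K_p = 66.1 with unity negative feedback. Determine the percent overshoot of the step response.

47.8%

From 1 + K_pG(s) = 0: s² + 3.9s + 72.71 = 0 ⇒ ω_n = 8.527, ζ = 0.2287.
%OS = 100·exp(−πζ/√(1−ζ²)) = 100·exp(−π·0.2287/√0.9477) = 47.8%.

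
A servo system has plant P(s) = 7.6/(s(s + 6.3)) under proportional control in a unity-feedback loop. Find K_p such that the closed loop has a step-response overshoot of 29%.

From %OS = 100·exp(−πζ/√(1−ζ²)) = 29%, ζ = −ln(0.29)/√(π²+ln²(0.29)) = 0.3666.
Characteristic equation s² + 6.3s + 7.6K_p = 0 gives ζ = 6.3/(2√(7.6K_p)).
Setting ζ = 0.3666: √(7.6K_p) = 6.3/(2·0.3666) = 8.593, so K_p = 73.83/7.6 = 9.71.

K_p = 9.71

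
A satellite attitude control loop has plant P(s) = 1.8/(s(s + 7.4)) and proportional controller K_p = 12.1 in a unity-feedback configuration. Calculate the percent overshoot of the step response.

1.68%

Closed-loop characteristic equation: s² + 7.4s + 21.78 = 0, so ω_n = 4.667 rad/s and ζ = 7.4/(2·4.667) = 0.7928.
%OS = 100·exp(−πζ/√(1−ζ²)) = 100·exp(−π·0.7928/√0.3714) = 1.68%.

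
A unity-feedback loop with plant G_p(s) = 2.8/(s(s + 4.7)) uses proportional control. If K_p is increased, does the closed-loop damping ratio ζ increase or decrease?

decrease

ζ = 4.7/(2√(2.8K_p)); increasing K_p raises the denominator, so ζ falls.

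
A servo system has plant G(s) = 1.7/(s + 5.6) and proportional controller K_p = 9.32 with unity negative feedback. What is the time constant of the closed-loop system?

Closed-loop transfer function: T(s) = K_p·G(s)/(1 + K_p·G(s)) = 15.84/(s + 5.6 + 15.84) = 15.84/(s + 21.44).
Time constant τ = 1/21.44 = 0.0466 s.

τ = 0.0466 s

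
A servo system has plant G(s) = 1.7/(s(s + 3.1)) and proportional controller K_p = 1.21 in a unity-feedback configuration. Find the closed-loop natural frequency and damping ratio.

ω_n = 1.43 rad/s, ζ = 1.08

With unity feedback the closed-loop characteristic equation is s² + 3.1s + 1.21·1.7 = s² + 3.1s + 2.057 = 0.
So ω_n² = 2.057 ⇒ ω_n = 1.434 rad/s, and ζ = 3.1/(2ω_n) = 1.08.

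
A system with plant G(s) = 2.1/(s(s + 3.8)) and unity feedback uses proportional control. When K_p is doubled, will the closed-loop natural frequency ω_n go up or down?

increase

ω_n = √(2.1·K_p), which grows with K_p.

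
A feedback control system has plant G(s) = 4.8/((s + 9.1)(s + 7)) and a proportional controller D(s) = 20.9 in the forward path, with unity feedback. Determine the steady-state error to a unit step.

The loop is type 0. Static position error constant K_pos = D(0)·G(0) = 20.9·0.07535 = 1.575.
Steady-state error to a unit step: e_ss = 1/(1+K_pos) = 1/2.575 = 0.388.

0.388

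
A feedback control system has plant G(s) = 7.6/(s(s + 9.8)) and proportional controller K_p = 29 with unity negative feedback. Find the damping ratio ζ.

ζ = 0.33

1 + K_p·G(s) = 0 gives s² + 9.8s + 220.4 = 0.
Matching s² + 2ζω_n s + ω_n²: ω_n = √220.4 = 14.85 rad/s and 2ζω_n = 9.8, so ζ = 9.8/(2·14.85) = 0.33.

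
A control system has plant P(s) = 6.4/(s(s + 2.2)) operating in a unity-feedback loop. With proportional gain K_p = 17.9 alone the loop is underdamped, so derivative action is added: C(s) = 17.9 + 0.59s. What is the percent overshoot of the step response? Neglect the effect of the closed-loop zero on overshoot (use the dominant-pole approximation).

Forward path: (17.9 + 0.59s)·6.4/(s(s+2.2)). The closed-loop characteristic equation is s² + (2.2 + 6.4·0.59)s + 6.4·17.9 = 0.
That is s² + 5.976s + 114.6 = 0, so ω_n = 10.7 rad/s and ζ = 5.976/(2·10.7) = 0.2792.
%OS = 100·exp(−πζ/√(1−ζ²)) = 40.1%.

40.1%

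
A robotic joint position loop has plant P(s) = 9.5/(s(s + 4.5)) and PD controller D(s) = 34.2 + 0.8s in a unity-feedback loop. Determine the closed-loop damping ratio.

Forward path: (34.2 + 0.8s)·9.5/(s(s+4.5)). The closed-loop characteristic equation is s² + (4.5 + 9.5·0.8)s + 9.5·34.2 = 0.
That is s² + 12.1s + 324.9 = 0, so ω_n = 18.02 rad/s and ζ = 12.1/(2·18.02) = 0.3356.

ζ = 0.336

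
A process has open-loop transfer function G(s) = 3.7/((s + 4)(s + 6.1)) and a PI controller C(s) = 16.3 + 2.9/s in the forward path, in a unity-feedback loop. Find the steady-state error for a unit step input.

0

The open loop C(s)G(s) has a pole at the origin (type 1), so the static position error constant is infinite and e_ss = 1/(1+∞) = 0.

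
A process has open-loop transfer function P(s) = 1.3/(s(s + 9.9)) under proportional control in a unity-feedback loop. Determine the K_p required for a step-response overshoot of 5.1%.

K_p = 39.9

From %OS = 100·exp(−πζ/√(1−ζ²)) = 5.1%, ζ = −ln(0.051)/√(π²+ln²(0.051)) = 0.6877.
Characteristic equation s² + 9.9s + 1.3K_p = 0 gives ζ = 9.9/(2√(1.3K_p)).
Setting ζ = 0.6877: √(1.3K_p) = 9.9/(2·0.6877) = 7.198, so K_p = 51.81/1.3 = 39.9.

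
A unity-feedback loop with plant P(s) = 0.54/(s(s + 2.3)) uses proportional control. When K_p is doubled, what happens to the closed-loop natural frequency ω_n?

increase

ω_n = √(0.54·K_p), which grows with K_p.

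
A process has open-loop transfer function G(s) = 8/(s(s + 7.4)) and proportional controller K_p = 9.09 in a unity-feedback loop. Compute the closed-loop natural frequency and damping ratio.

1 + K_p·G(s) = 0 gives s² + 7.4s + 72.72 = 0.
So ω_n² = 72.72 ⇒ ω_n = 8.528 rad/s, and ζ = 7.4/(2ω_n) = 0.434.

ω_n = 8.53 rad/s, ζ = 0.434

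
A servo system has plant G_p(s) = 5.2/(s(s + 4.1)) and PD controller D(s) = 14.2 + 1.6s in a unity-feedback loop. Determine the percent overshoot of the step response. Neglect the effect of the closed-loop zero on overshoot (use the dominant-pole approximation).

Forward path: (14.2 + 1.6s)·5.2/(s(s+4.1)). The closed-loop characteristic equation is s² + (4.1 + 5.2·1.6)s + 5.2·14.2 = 0.
That is s² + 12.42s + 73.84 = 0, so ω_n = 8.593 rad/s and ζ = 12.42/(2·8.593) = 0.7227.
%OS = 100·exp(−πζ/√(1−ζ²)) = 3.74%.

3.74%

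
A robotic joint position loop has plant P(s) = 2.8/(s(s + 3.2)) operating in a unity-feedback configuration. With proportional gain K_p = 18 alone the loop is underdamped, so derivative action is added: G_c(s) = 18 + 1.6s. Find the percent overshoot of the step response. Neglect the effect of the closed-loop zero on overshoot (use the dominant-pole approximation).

Forward path: (18 + 1.6s)·2.8/(s(s+3.2)). The closed-loop characteristic equation is s² + (3.2 + 2.8·1.6)s + 2.8·18 = 0.
That is s² + 7.68s + 50.4 = 0, so ω_n = 7.099 rad/s and ζ = 7.68/(2·7.099) = 0.5409.
%OS = 100·exp(−πζ/√(1−ζ²)) = 13.3%.

13.3%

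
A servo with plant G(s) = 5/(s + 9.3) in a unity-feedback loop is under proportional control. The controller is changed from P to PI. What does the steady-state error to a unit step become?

0

Adding integral action puts a pole at s = 0 in the forward path, raising the system type to 1; a type-1 loop has zero steady-state error to a step.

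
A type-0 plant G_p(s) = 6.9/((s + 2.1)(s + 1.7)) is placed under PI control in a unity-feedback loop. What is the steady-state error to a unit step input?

The PI controller's integrator makes the forward path type 1, so e_ss to a step is zero.

0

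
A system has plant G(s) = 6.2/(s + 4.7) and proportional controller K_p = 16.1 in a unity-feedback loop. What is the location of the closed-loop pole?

Closed-loop transfer function: T(s) = K_p·G(s)/(1 + K_p·G(s)) = 99.82/(s + 4.7 + 99.82) = 99.82/(s + 104.5).
The closed-loop pole is at s = −104.5.

s = -104.5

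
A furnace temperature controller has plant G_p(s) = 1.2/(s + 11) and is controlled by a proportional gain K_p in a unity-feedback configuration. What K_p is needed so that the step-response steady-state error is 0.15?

K_p = 51.9

Steady-state error for a unit step on this type-0 loop is 1/(1 + K_p·G_p(0)).
G_p(0) = 0.1091. Require 1/(1 + K_p·0.1091) = 0.15, so 1 + 0.1091·K_p = 6.667.
K_p = (6.667 − 1)/0.1091 = 51.9.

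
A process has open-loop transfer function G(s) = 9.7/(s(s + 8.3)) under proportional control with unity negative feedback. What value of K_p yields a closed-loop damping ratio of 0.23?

K_p = 33.6

Closed-loop characteristic equation: s² + 8.3s + K_p·9.7 = 0.
So ω_n = √(9.7K_p) and 2ζω_n = 8.3, giving ζ = 8.3/(2√(9.7K_p)).
Setting ζ = 0.23: √(9.7K_p) = 8.3/(2·0.23) = 18.04, so K_p = 325.6/9.7 = 33.6.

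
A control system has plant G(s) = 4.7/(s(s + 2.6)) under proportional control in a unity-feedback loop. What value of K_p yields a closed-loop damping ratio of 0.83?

K_p = 0.522

Closed-loop characteristic equation: s² + 2.6s + K_p·4.7 = 0.
So ω_n = √(4.7K_p) and 2ζω_n = 2.6, giving ζ = 2.6/(2√(4.7K_p)).
Setting ζ = 0.83: √(4.7K_p) = 2.6/(2·0.83) = 1.566, so K_p = 2.453/4.7 = 0.522.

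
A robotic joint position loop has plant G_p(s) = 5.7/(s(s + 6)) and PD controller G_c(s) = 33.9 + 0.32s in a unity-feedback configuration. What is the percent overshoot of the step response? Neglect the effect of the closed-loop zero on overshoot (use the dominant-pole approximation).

Forward path: (33.9 + 0.32s)·5.7/(s(s+6)). The closed-loop characteristic equation is s² + (6 + 5.7·0.32)s + 5.7·33.9 = 0.
That is s² + 7.824s + 193.2 = 0, so ω_n = 13.9 rad/s and ζ = 7.824/(2·13.9) = 0.2814.
%OS = 100·exp(−πζ/√(1−ζ²)) = 39.8%.

39.8%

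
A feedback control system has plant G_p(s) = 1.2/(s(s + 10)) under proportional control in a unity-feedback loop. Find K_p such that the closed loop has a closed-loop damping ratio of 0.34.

Closed-loop characteristic equation: s² + 10s + K_p·1.2 = 0.
So ω_n = √(1.2K_p) and 2ζω_n = 10, giving ζ = 10/(2√(1.2K_p)).
Setting ζ = 0.34: √(1.2K_p) = 10/(2·0.34) = 14.71, so K_p = 216.3/1.2 = 180.

K_p = 180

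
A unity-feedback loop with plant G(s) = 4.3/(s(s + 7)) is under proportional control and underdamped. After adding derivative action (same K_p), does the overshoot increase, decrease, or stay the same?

decrease

With PD the characteristic equation becomes s² + (a + K·K_d)s + K·K_p = 0; the damping term grows, ζ rises, overshoot falls.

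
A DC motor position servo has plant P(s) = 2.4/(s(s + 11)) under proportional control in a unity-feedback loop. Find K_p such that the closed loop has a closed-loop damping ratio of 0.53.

Closed-loop characteristic equation: s² + 11s + K_p·2.4 = 0.
So ω_n = √(2.4K_p) and 2ζω_n = 11, giving ζ = 11/(2√(2.4K_p)).
Setting ζ = 0.53: √(2.4K_p) = 11/(2·0.53) = 10.38, so K_p = 107.7/2.4 = 44.9.

K_p = 44.9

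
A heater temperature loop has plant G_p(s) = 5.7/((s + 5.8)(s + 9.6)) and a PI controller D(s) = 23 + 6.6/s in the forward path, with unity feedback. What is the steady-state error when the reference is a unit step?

0

The open loop D(s)G_p(s) has a pole at the origin (type 1), so the static position error constant is infinite and e_ss = 1/(1+∞) = 0.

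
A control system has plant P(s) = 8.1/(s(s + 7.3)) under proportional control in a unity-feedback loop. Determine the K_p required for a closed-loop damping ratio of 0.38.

K_p = 11.4

Closed-loop characteristic equation: s² + 7.3s + K_p·8.1 = 0.
So ω_n = √(8.1K_p) and 2ζω_n = 7.3, giving ζ = 7.3/(2√(8.1K_p)).
Setting ζ = 0.38: √(8.1K_p) = 7.3/(2·0.38) = 9.605, so K_p = 92.26/8.1 = 11.4.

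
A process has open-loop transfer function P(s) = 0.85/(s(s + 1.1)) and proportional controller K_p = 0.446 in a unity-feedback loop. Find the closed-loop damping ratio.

ζ = 0.893

The closed-loop denominator is s(s+1.1) + 0.446·0.85 = s² + 1.1s + 0.3791.
So ω_n² = 0.3791 ⇒ ω_n = 0.6157 rad/s, and ζ = 1.1/(2ω_n) = 0.893.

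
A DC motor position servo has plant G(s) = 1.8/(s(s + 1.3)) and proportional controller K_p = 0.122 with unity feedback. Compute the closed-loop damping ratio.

1 + K_p·G(s) = 0 gives s² + 1.3s + 0.2196 = 0.
Matching s² + 2ζω_n s + ω_n²: ω_n = √0.2196 = 0.4686 rad/s and 2ζω_n = 1.3, so ζ = 1.3/(2·0.4686) = 1.39.

ζ = 1.39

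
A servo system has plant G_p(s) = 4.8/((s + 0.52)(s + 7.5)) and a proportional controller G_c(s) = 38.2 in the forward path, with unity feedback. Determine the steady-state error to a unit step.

The loop is type 0. Static position error constant K_pos = G_c(0)·G_p(0) = 38.2·1.231 = 47.02.
Steady-state error to a unit step: e_ss = 1/(1+K_pos) = 1/48.02 = 0.0208.

0.0208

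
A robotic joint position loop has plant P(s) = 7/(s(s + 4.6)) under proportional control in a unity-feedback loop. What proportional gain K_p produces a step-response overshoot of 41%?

From %OS = 100·exp(−πζ/√(1−ζ²)) = 41%, ζ = −ln(0.41)/√(π²+ln²(0.41)) = 0.273.
Characteristic equation s² + 4.6s + 7K_p = 0 gives ζ = 4.6/(2√(7K_p)).
Setting ζ = 0.273: √(7K_p) = 4.6/(2·0.273) = 8.424, so K_p = 70.97/7 = 10.1.

K_p = 10.1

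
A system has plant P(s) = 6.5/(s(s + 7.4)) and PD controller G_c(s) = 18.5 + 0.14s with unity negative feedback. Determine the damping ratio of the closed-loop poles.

Forward path: (18.5 + 0.14s)·6.5/(s(s+7.4)). The closed-loop characteristic equation is s² + (7.4 + 6.5·0.14)s + 6.5·18.5 = 0.
That is s² + 8.31s + 120.2 = 0, so ω_n = 10.97 rad/s and ζ = 8.31/(2·10.97) = 0.3789.

ζ = 0.379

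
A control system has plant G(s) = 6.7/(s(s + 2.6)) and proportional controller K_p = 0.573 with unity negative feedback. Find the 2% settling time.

T_s ≈ 3.08 s

From 1 + K_pG(s) = 0: s² + 2.6s + 3.839 = 0 ⇒ ω_n = 1.959, ζ = 0.6635.
2% settling time T_s ≈ 4/(ζω_n) = 4/1.3 = 3.08 s.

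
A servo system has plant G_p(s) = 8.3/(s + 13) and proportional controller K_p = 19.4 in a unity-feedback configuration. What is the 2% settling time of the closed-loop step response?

T_s ≈ 0.023 s

Closed-loop transfer function: T(s) = K_p·G_p(s)/(1 + K_p·G_p(s)) = 161/(s + 13 + 161) = 161/(s + 174).
Time constant τ = 1/174 = 0.005746 s, so the 2% settling time is about 4τ = 0.023 s.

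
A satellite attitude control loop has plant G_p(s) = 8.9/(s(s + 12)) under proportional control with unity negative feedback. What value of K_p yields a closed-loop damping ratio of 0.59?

K_p = 11.6

Closed-loop characteristic equation: s² + 12s + K_p·8.9 = 0.
So ω_n = √(8.9K_p) and 2ζω_n = 12, giving ζ = 12/(2√(8.9K_p)).
Setting ζ = 0.59: √(8.9K_p) = 12/(2·0.59) = 10.17, so K_p = 103.4/8.9 = 11.6.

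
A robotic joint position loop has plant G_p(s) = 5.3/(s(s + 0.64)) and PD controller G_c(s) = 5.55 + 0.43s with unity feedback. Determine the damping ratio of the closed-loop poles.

Forward path: (5.55 + 0.43s)·5.3/(s(s+0.64)). The closed-loop characteristic equation is s² + (0.64 + 5.3·0.43)s + 5.3·5.55 = 0.
That is s² + 2.919s + 29.41 = 0, so ω_n = 5.424 rad/s and ζ = 2.919/(2·5.424) = 0.2691.

ζ = 0.269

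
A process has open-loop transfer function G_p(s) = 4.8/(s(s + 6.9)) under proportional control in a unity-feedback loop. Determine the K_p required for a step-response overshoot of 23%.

K_p = 13.8

From %OS = 100·exp(−πζ/√(1−ζ²)) = 23%, ζ = −ln(0.23)/√(π²+ln²(0.23)) = 0.4237.
Characteristic equation s² + 6.9s + 4.8K_p = 0 gives ζ = 6.9/(2√(4.8K_p)).
Setting ζ = 0.4237: √(4.8K_p) = 6.9/(2·0.4237) = 8.142, so K_p = 66.29/4.8 = 13.8.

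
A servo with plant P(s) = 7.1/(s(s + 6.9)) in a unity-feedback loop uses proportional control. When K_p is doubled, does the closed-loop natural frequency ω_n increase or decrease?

ω_n = √(7.1·K_p), which grows with K_p.

increase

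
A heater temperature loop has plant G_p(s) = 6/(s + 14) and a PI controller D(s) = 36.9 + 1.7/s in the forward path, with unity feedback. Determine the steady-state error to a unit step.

The open loop D(s)G_p(s) has a pole at the origin (type 1), so the static position error constant is infinite and e_ss = 1/(1+∞) = 0.

0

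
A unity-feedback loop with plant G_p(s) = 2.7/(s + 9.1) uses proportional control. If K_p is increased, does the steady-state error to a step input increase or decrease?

decrease

The position error constant K_pos = K_p·G_p(0) grows with K_p, and e_ss = 1/(1+K_pos) falls.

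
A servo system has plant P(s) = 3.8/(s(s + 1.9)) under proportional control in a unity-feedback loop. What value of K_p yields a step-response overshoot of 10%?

From %OS = 100·exp(−πζ/√(1−ζ²)) = 10%, ζ = −ln(0.1)/√(π²+ln²(0.1)) = 0.5912.
Characteristic equation s² + 1.9s + 3.8K_p = 0 gives ζ = 1.9/(2√(3.8K_p)).
Setting ζ = 0.5912: √(3.8K_p) = 1.9/(2·0.5912) = 1.607, so K_p = 2.583/3.8 = 0.68.

K_p = 0.68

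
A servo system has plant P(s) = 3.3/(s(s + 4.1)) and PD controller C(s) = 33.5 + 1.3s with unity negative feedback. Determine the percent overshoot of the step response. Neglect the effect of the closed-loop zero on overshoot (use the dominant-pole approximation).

Forward path: (33.5 + 1.3s)·3.3/(s(s+4.1)). The closed-loop characteristic equation is s² + (4.1 + 3.3·1.3)s + 3.3·33.5 = 0.
That is s² + 8.39s + 110.5 = 0, so ω_n = 10.51 rad/s and ζ = 8.39/(2·10.51) = 0.399.
%OS = 100·exp(−πζ/√(1−ζ²)) = 25.5%.

25.5%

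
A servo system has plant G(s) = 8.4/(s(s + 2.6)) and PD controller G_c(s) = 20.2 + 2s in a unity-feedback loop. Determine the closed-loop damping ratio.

Forward path: (20.2 + 2s)·8.4/(s(s+2.6)). The closed-loop characteristic equation is s² + (2.6 + 8.4·2)s + 8.4·20.2 = 0.
That is s² + 19.4s + 169.7 = 0, so ω_n = 13.03 rad/s and ζ = 19.4/(2·13.03) = 0.7447.

ζ = 0.745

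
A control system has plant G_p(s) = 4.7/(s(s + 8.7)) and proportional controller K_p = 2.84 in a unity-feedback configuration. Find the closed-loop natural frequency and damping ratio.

The closed-loop denominator is s(s+8.7) + 2.84·4.7 = s² + 8.7s + 13.35.
So ω_n² = 13.35 ⇒ ω_n = 3.653 rad/s, and ζ = 8.7/(2ω_n) = 1.19.

ω_n = 3.65 rad/s, ζ = 1.19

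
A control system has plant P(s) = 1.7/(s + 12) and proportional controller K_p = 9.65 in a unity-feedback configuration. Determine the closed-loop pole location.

Closed-loop transfer function: T(s) = K_p·P(s)/(1 + K_p·P(s)) = 16.41/(s + 12 + 16.41) = 16.41/(s + 28.41).
The closed-loop pole is at s = −28.41.

s = -28.41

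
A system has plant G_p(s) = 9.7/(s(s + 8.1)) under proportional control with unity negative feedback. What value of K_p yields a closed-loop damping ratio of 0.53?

Closed-loop characteristic equation: s² + 8.1s + K_p·9.7 = 0.
So ω_n = √(9.7K_p) and 2ζω_n = 8.1, giving ζ = 8.1/(2√(9.7K_p)).
Setting ζ = 0.53: √(9.7K_p) = 8.1/(2·0.53) = 7.642, so K_p = 58.39/9.7 = 6.02.

K_p = 6.02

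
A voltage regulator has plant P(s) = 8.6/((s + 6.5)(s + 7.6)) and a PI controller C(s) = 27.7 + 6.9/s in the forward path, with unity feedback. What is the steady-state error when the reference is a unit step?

0

The open loop C(s)P(s) has a pole at the origin (type 1), so the static position error constant is infinite and e_ss = 1/(1+∞) = 0.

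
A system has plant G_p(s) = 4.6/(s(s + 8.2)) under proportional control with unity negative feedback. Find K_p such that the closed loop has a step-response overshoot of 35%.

From %OS = 100·exp(−πζ/√(1−ζ²)) = 35%, ζ = −ln(0.35)/√(π²+ln²(0.35)) = 0.3169.
Characteristic equation s² + 8.2s + 4.6K_p = 0 gives ζ = 8.2/(2√(4.6K_p)).
Setting ζ = 0.3169: √(4.6K_p) = 8.2/(2·0.3169) = 12.94, so K_p = 167.3/4.6 = 36.4.

K_p = 36.4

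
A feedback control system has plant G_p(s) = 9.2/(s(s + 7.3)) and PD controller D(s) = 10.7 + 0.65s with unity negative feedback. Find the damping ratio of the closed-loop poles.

Forward path: (10.7 + 0.65s)·9.2/(s(s+7.3)). The closed-loop characteristic equation is s² + (7.3 + 9.2·0.65)s + 9.2·10.7 = 0.
That is s² + 13.28s + 98.44 = 0, so ω_n = 9.922 rad/s and ζ = 13.28/(2·9.922) = 0.6692.

ζ = 0.669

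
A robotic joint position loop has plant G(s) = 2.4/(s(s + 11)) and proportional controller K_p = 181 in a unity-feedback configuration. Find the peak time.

From 1 + K_pG(s) = 0: s² + 11s + 434.4 = 0 ⇒ ω_n = 20.84, ζ = 0.2639.
Damped frequency ω_d = ω_n√(1−ζ²) = 20.1 rad/s, so peak time T_p = π/ω_d = 0.156 s.

T_p = 0.156 s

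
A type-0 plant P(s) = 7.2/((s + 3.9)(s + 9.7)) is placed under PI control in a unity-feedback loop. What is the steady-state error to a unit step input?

The PI controller's integrator makes the forward path type 1, so e_ss to a step is zero.

0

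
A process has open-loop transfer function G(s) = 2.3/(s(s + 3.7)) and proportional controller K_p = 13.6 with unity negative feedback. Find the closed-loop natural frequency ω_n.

ω_n = 5.59 rad/s

1 + K_p·G(s) = 0 gives s² + 3.7s + 31.28 = 0.
So ω_n² = 31.28 ⇒ ω_n = 5.593 rad/s, and ζ = 3.7/(2ω_n) = 0.331.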